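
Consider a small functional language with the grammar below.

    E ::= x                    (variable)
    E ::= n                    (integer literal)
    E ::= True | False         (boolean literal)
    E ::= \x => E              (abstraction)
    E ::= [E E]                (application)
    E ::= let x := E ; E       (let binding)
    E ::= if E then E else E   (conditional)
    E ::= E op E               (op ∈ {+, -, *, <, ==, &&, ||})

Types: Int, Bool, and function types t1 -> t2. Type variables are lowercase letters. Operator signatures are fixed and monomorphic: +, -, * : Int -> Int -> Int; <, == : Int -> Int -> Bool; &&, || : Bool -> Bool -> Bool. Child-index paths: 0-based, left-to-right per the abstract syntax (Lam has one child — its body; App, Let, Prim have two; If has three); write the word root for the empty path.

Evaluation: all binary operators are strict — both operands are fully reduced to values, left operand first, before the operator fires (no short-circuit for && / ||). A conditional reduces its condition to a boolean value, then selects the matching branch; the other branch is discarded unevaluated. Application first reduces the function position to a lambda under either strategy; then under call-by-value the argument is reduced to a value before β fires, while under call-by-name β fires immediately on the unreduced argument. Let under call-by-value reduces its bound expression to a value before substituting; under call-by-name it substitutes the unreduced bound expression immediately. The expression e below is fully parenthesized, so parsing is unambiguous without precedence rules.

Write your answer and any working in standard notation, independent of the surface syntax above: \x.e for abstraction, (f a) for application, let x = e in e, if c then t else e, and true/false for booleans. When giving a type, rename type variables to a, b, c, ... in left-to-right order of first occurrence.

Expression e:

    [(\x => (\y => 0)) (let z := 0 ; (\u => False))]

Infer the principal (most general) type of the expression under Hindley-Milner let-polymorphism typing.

Answer: a -> Int

Trace:
\y._ : b -> Int
\x._ : a -> b -> Int
let z : Int
\u._ : c -> Bool
  unify a -> b -> Int ~ (c -> Bool) -> d
  unify a ~ c -> Bool
  unify b -> Int ~ d
_ _ : b -> Int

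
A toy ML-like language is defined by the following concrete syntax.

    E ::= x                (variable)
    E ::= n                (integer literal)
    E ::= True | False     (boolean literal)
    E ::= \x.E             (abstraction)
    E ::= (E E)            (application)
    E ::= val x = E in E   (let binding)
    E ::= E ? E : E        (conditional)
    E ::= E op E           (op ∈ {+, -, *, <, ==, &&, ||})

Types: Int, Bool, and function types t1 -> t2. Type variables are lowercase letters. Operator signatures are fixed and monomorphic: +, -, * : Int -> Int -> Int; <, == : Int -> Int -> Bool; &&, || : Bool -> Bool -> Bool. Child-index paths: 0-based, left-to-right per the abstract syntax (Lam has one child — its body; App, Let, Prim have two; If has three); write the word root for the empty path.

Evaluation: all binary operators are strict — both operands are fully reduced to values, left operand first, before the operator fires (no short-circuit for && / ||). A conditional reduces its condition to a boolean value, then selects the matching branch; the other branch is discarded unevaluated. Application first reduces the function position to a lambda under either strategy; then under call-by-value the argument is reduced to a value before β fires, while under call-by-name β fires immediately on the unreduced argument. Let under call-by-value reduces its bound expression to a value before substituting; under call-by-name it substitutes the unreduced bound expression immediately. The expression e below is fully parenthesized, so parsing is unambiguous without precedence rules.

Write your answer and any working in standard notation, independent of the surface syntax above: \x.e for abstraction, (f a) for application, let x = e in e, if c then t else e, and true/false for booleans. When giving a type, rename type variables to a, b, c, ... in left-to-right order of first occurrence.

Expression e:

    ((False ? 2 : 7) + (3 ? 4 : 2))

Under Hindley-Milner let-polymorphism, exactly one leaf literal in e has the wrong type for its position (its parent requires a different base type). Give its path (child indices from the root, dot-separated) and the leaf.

Trace:
  unify Bool ~ Bool
  unify Int ~ Int
  unify Int ~ Int
  unify Int ~ Bool
  FAIL: mismatch Int ~ Bool

Answer: 1.0 : 3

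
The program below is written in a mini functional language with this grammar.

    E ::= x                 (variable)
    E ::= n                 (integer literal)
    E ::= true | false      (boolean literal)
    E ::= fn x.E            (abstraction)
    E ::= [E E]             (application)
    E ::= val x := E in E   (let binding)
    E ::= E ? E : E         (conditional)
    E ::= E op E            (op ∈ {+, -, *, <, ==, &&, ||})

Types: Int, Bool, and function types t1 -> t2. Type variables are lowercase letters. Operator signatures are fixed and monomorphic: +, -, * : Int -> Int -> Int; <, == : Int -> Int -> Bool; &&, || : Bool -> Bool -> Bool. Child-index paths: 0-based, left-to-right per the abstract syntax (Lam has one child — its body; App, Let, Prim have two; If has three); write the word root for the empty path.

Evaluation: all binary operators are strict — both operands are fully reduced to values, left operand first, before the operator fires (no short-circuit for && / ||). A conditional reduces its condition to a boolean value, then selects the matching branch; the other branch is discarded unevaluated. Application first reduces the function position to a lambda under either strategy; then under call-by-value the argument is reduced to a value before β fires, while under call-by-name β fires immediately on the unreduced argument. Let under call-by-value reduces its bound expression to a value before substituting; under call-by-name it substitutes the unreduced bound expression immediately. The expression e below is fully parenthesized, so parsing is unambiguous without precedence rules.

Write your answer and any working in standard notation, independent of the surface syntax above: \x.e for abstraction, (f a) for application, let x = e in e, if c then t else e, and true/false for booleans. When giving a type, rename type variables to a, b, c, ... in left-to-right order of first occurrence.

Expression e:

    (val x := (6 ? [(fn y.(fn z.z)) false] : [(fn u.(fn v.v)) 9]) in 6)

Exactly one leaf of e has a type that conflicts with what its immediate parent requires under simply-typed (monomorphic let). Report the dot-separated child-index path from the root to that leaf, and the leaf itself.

Working:
  unify Int ~ Bool
  FAIL: mismatch Int ~ Bool

Answer: 0.0 : 6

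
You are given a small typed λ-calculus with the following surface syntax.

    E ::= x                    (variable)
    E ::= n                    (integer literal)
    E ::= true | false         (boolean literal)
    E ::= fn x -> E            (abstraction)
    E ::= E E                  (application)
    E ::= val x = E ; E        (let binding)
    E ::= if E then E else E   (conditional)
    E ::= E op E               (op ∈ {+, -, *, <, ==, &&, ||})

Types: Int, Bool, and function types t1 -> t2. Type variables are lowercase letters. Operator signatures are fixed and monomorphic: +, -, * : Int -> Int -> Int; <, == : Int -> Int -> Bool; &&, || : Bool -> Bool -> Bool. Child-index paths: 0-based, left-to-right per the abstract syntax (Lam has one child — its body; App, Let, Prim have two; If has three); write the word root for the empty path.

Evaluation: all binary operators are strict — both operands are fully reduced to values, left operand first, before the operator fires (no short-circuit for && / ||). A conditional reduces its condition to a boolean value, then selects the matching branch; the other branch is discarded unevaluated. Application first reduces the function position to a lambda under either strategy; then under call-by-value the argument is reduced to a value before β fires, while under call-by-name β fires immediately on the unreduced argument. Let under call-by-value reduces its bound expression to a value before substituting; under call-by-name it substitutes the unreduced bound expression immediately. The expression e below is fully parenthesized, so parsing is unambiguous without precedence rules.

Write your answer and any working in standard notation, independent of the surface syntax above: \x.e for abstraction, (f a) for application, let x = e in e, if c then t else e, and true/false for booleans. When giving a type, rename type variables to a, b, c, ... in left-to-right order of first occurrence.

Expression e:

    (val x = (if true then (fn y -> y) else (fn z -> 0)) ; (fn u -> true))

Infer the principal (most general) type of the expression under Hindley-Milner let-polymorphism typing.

Answer: a -> Bool

Trace:
  unify Bool ~ Bool
y : a
\y._ : a -> a
\z._ : b -> Int
  unify a -> a ~ b -> Int
  unify a ~ b
  unify b ~ Int
let x : Int -> Int
\u._ : c -> Bool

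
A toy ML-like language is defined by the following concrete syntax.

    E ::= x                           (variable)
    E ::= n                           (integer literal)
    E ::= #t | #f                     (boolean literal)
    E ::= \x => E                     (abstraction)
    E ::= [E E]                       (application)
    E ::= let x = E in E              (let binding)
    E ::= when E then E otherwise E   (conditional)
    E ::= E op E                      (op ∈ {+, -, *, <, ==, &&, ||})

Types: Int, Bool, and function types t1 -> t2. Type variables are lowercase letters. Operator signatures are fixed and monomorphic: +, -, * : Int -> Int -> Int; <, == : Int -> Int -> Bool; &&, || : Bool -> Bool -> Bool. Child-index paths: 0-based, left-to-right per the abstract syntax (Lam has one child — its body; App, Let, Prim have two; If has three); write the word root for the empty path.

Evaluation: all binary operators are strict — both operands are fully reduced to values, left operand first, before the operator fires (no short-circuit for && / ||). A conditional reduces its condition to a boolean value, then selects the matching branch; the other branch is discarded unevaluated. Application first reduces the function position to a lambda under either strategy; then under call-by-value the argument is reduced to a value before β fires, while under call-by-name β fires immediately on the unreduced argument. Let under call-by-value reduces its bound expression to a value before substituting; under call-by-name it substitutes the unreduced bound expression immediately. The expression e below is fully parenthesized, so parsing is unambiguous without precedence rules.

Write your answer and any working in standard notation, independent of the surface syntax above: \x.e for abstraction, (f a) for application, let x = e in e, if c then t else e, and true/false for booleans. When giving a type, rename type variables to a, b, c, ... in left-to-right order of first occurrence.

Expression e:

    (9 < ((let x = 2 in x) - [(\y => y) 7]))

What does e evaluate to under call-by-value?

Trace:
step 0: (9 < ((let x = 2 in x) - ((\y.y) 7)))
step 1: [let@1.0] (9 < (2 - ((\y.y) 7)))
step 2: [beta@1.1] (9 < (2 - 7))
step 3: [delta@1] (9 < -5)
step 4: [delta@root] false

Answer: false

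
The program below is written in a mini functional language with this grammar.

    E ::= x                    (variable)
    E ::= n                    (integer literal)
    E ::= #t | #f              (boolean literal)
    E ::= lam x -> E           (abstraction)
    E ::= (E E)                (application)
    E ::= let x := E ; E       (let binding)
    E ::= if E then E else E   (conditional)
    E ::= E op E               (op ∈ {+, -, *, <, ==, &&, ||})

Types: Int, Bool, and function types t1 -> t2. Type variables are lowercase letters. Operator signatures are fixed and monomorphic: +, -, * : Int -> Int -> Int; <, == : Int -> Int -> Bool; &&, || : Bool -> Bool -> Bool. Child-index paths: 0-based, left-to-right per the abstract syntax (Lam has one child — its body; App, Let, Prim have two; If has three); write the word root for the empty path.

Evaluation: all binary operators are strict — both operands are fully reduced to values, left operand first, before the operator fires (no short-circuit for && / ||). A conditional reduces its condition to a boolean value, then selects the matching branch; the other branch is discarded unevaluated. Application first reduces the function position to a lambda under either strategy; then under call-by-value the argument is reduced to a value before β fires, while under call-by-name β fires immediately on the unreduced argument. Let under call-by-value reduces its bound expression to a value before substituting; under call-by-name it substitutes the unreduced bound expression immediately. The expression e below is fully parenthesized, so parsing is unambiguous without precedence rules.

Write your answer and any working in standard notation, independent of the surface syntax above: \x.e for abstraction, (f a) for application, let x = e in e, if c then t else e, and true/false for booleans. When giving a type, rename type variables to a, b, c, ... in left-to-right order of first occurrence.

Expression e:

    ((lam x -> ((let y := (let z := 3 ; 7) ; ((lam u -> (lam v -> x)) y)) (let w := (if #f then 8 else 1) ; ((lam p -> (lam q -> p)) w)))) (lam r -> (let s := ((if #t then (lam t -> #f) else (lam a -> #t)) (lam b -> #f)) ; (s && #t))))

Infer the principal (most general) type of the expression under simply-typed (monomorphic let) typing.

Answer: a -> Bool

Working:
let z : Int
let y : Int
x : a
\v._ : c -> a
\u._ : b -> c -> a
y : Int
  unify b -> c -> a ~ Int -> d
  unify b ~ Int
  unify c -> a ~ d
_ _ : c -> a
  unify Bool ~ Bool
  unify Int ~ Int
let w : Int
p : e
\q._ : f -> e
\p._ : e -> f -> e
w : Int
  unify e -> f -> e ~ Int -> g
  unify e ~ Int
  unify f -> Int ~ g
_ _ : f -> Int
  unify c -> a ~ (f -> Int) -> h
  unify c ~ f -> Int
  unify a ~ h
_ _ : h
\x._ : h -> h
  unify Bool ~ Bool
\t._ : j -> Bool
\a._ : k -> Bool
  unify j -> Bool ~ k -> Bool
  unify j ~ k
  unify Bool ~ Bool
\b._ : l -> Bool
  unify k -> Bool ~ (l -> Bool) -> m
  unify k ~ l -> Bool
  unify Bool ~ m
_ _ : Bool
let s : Bool
s : Bool
  unify Bool ~ Bool
  unify Bool ~ Bool
\r._ : i -> Bool
  unify h -> h ~ (i -> Bool) -> n
  unify h ~ i -> Bool
  unify i -> Bool ~ n
_ _ : i -> Bool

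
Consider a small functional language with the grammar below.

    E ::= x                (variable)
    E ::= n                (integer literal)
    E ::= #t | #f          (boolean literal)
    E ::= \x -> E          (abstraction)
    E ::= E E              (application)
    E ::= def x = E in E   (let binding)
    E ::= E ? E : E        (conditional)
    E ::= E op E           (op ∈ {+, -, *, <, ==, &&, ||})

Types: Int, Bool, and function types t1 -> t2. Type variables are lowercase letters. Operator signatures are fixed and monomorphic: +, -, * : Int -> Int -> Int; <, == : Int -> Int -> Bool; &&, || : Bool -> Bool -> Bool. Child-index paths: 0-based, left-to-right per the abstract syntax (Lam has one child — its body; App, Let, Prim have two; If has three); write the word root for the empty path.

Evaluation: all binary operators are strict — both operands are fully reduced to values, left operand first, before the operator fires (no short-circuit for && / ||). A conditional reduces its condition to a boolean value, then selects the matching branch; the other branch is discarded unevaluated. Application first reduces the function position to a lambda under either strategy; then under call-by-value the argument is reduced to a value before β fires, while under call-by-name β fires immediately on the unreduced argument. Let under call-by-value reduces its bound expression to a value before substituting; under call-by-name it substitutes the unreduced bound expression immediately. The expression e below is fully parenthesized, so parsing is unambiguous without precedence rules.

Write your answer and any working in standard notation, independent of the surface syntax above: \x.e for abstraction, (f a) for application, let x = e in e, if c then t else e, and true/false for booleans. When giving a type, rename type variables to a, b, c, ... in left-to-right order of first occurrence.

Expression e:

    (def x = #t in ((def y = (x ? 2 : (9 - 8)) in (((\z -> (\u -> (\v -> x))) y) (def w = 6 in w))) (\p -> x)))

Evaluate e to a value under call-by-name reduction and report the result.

Derivation:
step 0: (let x = true in ((let y = (if x then 2 else (9 - 8)) in (((\z.(\u.(\v.x))) y) (let w = 6 in w))) (\p.x)))
step 1: [let@root] ((let y = (if true then 2 else (9 - 8)) in (((\z.(\u.(\v.true))) y) (let w = 6 in w))) (\p.true))
step 2: [let@0] ((((\z.(\u.(\v.true))) (if true then 2 else (9 - 8))) (let w = 6 in w)) (\p.true))
step 3: [beta@0.0] (((\u.(\v.true)) (let w = 6 in w)) (\p.true))
step 4: [beta@0] ((\v.true) (\p.true))
step 5: [beta@root] true

Answer: true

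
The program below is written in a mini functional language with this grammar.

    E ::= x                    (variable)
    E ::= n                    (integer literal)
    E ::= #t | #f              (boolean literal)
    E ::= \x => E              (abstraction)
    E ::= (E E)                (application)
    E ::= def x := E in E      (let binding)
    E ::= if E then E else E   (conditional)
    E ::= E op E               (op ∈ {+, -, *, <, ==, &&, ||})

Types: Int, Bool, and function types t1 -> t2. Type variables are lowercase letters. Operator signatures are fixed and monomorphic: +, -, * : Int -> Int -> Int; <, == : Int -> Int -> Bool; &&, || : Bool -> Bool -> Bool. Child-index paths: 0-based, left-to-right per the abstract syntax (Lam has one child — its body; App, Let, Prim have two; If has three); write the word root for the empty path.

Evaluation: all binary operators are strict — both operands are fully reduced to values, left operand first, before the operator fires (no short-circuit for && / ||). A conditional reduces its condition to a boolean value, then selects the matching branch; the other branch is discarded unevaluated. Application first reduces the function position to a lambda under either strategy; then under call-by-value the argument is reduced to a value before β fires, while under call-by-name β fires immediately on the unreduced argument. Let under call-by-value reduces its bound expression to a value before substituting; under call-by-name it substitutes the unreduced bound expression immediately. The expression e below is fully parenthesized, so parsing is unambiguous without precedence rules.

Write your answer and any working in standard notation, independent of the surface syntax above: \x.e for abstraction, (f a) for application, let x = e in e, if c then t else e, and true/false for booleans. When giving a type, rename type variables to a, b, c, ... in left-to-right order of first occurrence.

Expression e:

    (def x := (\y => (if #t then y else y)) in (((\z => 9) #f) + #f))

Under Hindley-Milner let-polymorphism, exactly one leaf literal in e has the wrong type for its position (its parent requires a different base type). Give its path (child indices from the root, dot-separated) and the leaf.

Trace:
  unify Bool ~ Bool
y : a
y : a
  unify a ~ a
\y._ : a -> a
let x : forall. a -> a
\z._ : b -> Int
  unify b -> Int ~ Bool -> c
  unify b ~ Bool
  unify Int ~ c
_ _ : Int
  unify Int ~ Int
  unify Bool ~ Int
  FAIL: mismatch Bool ~ Int

Answer: 1.1 : false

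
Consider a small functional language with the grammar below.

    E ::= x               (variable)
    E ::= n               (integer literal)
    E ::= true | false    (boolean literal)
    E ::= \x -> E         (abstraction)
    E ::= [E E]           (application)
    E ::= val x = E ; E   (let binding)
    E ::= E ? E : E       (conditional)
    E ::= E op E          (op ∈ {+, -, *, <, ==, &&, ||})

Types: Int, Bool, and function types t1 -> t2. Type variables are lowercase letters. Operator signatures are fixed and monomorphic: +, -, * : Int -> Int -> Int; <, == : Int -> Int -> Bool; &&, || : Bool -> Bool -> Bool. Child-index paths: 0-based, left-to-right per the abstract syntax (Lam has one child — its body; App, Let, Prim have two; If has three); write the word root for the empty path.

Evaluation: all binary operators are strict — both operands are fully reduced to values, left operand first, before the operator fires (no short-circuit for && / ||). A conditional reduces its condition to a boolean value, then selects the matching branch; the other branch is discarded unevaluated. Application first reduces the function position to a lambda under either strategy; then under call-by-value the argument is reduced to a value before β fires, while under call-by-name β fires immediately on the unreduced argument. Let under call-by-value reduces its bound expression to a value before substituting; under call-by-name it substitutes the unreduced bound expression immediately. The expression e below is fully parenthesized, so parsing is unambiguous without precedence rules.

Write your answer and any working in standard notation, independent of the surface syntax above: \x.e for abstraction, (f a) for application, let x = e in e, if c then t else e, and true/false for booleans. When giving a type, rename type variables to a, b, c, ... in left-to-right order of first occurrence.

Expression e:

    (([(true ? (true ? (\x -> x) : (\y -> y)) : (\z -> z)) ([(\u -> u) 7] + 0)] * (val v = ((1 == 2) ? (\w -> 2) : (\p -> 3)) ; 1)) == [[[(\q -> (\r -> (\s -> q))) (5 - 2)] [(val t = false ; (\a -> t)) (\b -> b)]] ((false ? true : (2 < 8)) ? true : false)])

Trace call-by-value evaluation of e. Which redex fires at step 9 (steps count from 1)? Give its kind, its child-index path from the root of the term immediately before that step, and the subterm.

Answer: delta at 0 : (7 * 1)

Derivation:
step 0: ((((if true then (if true then (\x.x) else (\y.y)) else (\z.z)) (((\u.u) 7) + 0)) * (let v = (if (1 == 2) then (\w.2) else (\p.3)) in 1)) == ((((\q.(\r.(\s.q))) (5 - 2)) ((let t = false in (\a.t)) (\b.b))) (if (if false then true else (2 < 8)) then true else false)))
step 1: [if@0.0.0] ((((if true then (\x.x) else (\y.y)) (((\u.u) 7) + 0)) * (let v = (if (1 == 2) then (\w.2) else (\p.3)) in 1)) == ((((\q.(\r.(\s.q))) (5 - 2)) ((let t = false in (\a.t)) (\b.b))) (if (if false then true else (2 < 8)) then true else false)))
step 2: [if@0.0.0] ((((\x.x) (((\u.u) 7) + 0)) * (let v = (if (1 == 2) then (\w.2) else (\p.3)) in 1)) == ((((\q.(\r.(\s.q))) (5 - 2)) ((let t = false in (\a.t)) (\b.b))) (if (if false then true else (2 < 8)) then true else false)))
step 3: [beta@0.0.1.0] ((((\x.x) (7 + 0)) * (let v = (if (1 == 2) then (\w.2) else (\p.3)) in 1)) == ((((\q.(\r.(\s.q))) (5 - 2)) ((let t = false in (\a.t)) (\b.b))) (if (if false then true else (2 < 8)) then true else false)))
step 4: [delta@0.0.1] ((((\x.x) 7) * (let v = (if (1 == 2) then (\w.2) else (\p.3)) in 1)) == ((((\q.(\r.(\s.q))) (5 - 2)) ((let t = false in (\a.t)) (\b.b))) (if (if false then true else (2 < 8)) then true else false)))
step 5: [beta@0.0] ((7 * (let v = (if (1 == 2) then (\w.2) else (\p.3)) in 1)) == ((((\q.(\r.(\s.q))) (5 - 2)) ((let t = false in (\a.t)) (\b.b))) (if (if false then true else (2 < 8)) then true else false)))
step 6: [delta@0.1.0.0] ((7 * (let v = (if false then (\w.2) else (\p.3)) in 1)) == ((((\q.(\r.(\s.q))) (5 - 2)) ((let t = false in (\a.t)) (\b.b))) (if (if false then true else (2 < 8)) then true else false)))
step 7: [if@0.1.0] ((7 * (let v = (\p.3) in 1)) == ((((\q.(\r.(\s.q))) (5 - 2)) ((let t = false in (\a.t)) (\b.b))) (if (if false then true else (2 < 8)) then true else false)))
step 8: [let@0.1] ((7 * 1) == ((((\q.(\r.(\s.q))) (5 - 2)) ((let t = false in (\a.t)) (\b.b))) (if (if false then true else (2 < 8)) then true else false)))
step 9: [delta@0] (7 == ((((\q.(\r.(\s.q))) (5 - 2)) ((let t = false in (\a.t)) (\b.b))) (if (if false then true else (2 < 8)) then true else false)))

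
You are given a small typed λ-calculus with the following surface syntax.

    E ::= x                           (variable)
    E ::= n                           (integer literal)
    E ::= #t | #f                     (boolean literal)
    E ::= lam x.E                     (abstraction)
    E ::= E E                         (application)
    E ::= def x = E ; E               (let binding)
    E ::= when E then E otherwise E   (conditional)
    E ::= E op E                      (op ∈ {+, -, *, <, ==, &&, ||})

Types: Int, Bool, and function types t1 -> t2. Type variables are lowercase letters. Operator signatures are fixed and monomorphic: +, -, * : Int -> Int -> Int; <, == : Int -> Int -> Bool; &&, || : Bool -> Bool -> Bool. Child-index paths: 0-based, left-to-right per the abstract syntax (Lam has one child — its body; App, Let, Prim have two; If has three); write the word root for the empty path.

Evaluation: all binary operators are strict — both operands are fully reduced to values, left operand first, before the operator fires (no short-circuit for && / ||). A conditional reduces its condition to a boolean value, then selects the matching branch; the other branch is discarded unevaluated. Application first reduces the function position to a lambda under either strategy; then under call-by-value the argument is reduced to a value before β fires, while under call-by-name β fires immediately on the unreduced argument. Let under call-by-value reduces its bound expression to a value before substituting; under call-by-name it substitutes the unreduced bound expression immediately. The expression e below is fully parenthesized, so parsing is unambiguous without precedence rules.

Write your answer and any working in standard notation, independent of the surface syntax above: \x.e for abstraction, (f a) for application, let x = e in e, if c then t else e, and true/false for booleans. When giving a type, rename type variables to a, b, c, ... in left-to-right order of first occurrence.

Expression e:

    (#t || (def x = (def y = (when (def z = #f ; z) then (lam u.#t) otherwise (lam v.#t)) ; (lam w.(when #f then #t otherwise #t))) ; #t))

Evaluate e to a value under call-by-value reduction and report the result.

Answer: true

Trace:
step 0: (true || (let x = (let y = (if (let z = false in z) then (\u.true) else (\v.true)) in (\w.(if false then true else true))) in true))
step 1: [let@1.0.0.0] (true || (let x = (let y = (if false then (\u.true) else (\v.true)) in (\w.(if false then true else true))) in true))
step 2: [if@1.0.0] (true || (let x = (let y = (\v.true) in (\w.(if false then true else true))) in true))
step 3: [let@1.0] (true || (let x = (\w.(if false then true else true)) in true))
step 4: [let@1] (true || true)
step 5: [delta@root] true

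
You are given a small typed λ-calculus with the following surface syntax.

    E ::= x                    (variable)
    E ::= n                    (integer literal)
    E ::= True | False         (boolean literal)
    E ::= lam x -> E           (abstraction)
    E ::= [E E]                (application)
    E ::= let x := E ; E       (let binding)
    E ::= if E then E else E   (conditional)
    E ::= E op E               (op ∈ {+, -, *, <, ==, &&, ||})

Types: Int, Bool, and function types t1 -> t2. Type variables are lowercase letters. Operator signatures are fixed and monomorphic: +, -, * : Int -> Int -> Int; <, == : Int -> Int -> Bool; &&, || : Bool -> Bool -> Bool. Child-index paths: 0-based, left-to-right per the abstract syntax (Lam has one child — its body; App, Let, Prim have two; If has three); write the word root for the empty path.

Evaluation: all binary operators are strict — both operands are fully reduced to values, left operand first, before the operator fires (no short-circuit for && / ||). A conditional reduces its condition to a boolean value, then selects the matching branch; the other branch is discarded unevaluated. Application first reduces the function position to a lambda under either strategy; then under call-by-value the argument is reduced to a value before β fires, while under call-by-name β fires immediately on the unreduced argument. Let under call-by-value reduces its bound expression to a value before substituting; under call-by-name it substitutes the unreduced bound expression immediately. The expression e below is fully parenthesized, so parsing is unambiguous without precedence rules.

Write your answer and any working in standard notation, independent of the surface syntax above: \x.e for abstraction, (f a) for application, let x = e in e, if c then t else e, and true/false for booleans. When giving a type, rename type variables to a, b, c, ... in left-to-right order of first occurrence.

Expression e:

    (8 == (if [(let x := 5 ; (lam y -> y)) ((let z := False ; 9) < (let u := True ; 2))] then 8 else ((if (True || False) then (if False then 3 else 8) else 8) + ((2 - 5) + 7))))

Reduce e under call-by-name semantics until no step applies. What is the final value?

Answer: false

Working:
step 0: (8 == (if ((let x = 5 in (\y.y)) ((let z = false in 9) < (let u = true in 2))) then 8 else ((if (true || false) then (if false then 3 else 8) else 8) + ((2 - 5) + 7))))
step 1: [let@1.0.0] (8 == (if ((\y.y) ((let z = false in 9) < (let u = true in 2))) then 8 else ((if (true || false) then (if false then 3 else 8) else 8) + ((2 - 5) + 7))))
step 2: [beta@1.0] (8 == (if ((let z = false in 9) < (let u = true in 2)) then 8 else ((if (true || false) then (if false then 3 else 8) else 8) + ((2 - 5) + 7))))
step 3: [let@1.0.0] (8 == (if (9 < (let u = true in 2)) then 8 else ((if (true || false) then (if false then 3 else 8) else 8) + ((2 - 5) + 7))))
step 4: [let@1.0.1] (8 == (if (9 < 2) then 8 else ((if (true || false) then (if false then 3 else 8) else 8) + ((2 - 5) + 7))))
step 5: [delta@1.0] (8 == (if false then 8 else ((if (true || false) then (if false then 3 else 8) else 8) + ((2 - 5) + 7))))
step 6: [if@1] (8 == ((if (true || false) then (if false then 3 else 8) else 8) + ((2 - 5) + 7)))
step 7: [delta@1.0.0] (8 == ((if true then (if false then 3 else 8) else 8) + ((2 - 5) + 7)))
step 8: [if@1.0] (8 == ((if false then 3 else 8) + ((2 - 5) + 7)))
step 9: [if@1.0] (8 == (8 + ((2 - 5) + 7)))
step 10: [delta@1.1.0] (8 == (8 + (-3 + 7)))
step 11: [delta@1.1] (8 == (8 + 4))
step 12: [delta@1] (8 == 12)
step 13: [delta@root] false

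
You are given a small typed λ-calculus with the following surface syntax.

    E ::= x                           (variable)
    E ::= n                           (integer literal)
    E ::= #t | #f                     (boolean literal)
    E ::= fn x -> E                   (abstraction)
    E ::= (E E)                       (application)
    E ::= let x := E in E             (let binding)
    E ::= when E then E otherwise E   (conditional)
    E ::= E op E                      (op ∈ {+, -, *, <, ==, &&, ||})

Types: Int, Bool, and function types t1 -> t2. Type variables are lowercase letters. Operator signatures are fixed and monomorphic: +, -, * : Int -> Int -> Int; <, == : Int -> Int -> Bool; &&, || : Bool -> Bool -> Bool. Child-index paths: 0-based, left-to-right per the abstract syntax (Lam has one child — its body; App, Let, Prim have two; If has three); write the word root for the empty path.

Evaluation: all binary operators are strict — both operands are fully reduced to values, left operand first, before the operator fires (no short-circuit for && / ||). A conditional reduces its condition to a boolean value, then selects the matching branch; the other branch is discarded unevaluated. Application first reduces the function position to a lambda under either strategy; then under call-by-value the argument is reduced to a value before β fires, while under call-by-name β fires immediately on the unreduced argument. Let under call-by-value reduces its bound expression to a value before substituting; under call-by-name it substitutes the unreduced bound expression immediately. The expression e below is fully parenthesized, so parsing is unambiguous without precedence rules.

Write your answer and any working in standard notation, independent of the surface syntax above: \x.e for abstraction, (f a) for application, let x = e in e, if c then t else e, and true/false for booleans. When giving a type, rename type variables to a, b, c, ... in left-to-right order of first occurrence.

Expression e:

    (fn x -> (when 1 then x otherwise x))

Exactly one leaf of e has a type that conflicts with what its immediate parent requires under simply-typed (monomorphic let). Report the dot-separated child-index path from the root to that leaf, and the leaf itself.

Answer: 0.0 : 1

Working:
  unify Int ~ Bool
  FAIL: mismatch Int ~ Bool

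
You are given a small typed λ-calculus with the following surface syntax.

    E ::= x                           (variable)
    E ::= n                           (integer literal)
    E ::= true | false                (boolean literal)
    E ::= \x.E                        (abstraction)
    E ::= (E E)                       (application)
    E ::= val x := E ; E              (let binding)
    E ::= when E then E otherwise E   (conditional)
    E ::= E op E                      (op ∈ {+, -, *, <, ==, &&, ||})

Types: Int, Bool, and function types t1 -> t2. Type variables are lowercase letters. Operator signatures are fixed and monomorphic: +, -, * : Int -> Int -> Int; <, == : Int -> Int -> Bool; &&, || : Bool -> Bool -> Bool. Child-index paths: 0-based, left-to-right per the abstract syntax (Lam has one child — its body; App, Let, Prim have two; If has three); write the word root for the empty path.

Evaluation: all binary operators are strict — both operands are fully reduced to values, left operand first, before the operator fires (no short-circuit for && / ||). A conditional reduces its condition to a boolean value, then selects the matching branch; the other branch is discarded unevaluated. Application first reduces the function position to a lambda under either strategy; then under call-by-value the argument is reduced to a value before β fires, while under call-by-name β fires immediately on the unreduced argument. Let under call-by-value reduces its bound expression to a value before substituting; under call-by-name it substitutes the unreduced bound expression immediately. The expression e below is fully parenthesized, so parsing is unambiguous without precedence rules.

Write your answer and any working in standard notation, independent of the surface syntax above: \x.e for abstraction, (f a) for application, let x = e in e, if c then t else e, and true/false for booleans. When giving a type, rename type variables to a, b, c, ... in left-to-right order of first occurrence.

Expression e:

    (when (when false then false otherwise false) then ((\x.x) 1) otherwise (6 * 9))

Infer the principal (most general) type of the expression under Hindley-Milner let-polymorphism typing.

Answer: Int

Derivation:
  unify Bool ~ Bool
  unify Bool ~ Bool
  unify Bool ~ Bool
x : a
\x._ : a -> a
  unify a -> a ~ Int -> b
  unify a ~ Int
  unify Int ~ b
_ _ : Int
  unify Int ~ Int
  unify Int ~ Int
  unify Int ~ Int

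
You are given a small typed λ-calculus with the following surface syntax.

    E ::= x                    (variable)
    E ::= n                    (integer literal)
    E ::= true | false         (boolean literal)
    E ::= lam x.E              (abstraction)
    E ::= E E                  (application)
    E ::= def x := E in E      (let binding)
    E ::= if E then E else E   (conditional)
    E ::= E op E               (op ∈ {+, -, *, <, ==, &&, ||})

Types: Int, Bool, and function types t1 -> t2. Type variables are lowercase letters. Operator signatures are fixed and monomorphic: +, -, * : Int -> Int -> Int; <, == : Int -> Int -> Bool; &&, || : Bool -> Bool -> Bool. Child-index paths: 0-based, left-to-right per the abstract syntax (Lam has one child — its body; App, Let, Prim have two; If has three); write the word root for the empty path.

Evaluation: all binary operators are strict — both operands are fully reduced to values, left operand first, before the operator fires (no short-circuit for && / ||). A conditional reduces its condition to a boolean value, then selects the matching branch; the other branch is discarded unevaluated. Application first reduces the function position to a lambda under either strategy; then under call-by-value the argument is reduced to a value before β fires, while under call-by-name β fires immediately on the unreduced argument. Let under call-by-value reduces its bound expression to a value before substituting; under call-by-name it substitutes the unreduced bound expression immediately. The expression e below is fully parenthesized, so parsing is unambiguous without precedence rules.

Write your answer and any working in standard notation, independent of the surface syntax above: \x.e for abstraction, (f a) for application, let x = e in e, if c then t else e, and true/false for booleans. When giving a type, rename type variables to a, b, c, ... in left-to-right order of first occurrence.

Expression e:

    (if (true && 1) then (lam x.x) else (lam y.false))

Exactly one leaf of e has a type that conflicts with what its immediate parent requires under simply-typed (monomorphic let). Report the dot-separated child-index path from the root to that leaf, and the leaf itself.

Answer: 0.1 : 1

Derivation:
  unify Bool ~ Bool
  unify Int ~ Bool
  FAIL: mismatch Int ~ Bool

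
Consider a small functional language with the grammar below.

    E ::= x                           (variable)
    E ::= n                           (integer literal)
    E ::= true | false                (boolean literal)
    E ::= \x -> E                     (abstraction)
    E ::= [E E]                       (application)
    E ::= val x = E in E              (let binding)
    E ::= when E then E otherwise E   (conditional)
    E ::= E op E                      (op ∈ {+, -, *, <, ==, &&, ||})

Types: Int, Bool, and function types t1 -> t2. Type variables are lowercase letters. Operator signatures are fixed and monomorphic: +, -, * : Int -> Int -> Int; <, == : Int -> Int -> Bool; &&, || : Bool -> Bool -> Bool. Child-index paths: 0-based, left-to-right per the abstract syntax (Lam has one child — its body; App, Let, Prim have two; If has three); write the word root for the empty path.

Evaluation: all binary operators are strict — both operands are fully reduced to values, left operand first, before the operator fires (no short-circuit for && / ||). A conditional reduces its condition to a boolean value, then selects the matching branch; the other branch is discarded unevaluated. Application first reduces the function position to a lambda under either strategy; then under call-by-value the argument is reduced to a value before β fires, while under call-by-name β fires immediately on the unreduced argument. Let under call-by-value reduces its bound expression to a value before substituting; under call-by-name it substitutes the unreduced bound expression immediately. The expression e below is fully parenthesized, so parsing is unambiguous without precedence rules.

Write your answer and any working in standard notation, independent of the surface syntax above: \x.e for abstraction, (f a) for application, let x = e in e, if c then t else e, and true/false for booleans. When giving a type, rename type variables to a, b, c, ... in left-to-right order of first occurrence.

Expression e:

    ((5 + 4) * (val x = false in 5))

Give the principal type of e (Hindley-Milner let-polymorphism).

Working:
  unify Int ~ Int
  unify Int ~ Int
  unify Int ~ Int
let x : Bool
  unify Int ~ Int

Answer: Int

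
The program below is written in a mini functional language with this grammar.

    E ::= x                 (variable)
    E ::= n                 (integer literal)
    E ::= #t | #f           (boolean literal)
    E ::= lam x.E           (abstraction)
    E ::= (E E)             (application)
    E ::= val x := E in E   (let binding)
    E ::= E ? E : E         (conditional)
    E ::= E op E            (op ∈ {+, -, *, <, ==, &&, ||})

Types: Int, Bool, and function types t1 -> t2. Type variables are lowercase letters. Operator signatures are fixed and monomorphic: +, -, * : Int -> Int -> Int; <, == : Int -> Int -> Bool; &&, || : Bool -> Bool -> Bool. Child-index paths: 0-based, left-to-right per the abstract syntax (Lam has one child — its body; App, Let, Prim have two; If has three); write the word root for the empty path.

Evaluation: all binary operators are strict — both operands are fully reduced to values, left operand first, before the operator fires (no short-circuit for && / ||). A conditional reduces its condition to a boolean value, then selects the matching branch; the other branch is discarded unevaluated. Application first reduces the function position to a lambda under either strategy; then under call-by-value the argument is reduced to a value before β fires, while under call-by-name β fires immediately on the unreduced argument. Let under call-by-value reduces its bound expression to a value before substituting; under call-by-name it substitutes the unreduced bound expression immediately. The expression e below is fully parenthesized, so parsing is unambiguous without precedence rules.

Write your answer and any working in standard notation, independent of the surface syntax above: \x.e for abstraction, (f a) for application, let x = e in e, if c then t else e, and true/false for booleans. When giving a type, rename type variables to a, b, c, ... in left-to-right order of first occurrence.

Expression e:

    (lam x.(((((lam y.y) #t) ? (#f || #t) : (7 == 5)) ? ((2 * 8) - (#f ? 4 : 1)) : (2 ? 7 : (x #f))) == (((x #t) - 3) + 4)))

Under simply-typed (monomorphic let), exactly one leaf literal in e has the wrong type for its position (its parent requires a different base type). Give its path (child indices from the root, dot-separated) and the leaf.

Answer: 0.0.2.0 : 2

Trace:
y : b
\y._ : b -> b
  unify b -> b ~ Bool -> c
  unify b ~ Bool
  unify Bool ~ c
_ _ : Bool
  unify Bool ~ Bool
  unify Bool ~ Bool
  unify Bool ~ Bool
  unify Int ~ Int
  unify Int ~ Int
  unify Bool ~ Bool
  unify Bool ~ Bool
  unify Int ~ Int
  unify Int ~ Int
  unify Int ~ Int
  unify Bool ~ Bool
  unify Int ~ Int
  unify Int ~ Int
  unify Int ~ Bool
  FAIL: mismatch Int ~ Bool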